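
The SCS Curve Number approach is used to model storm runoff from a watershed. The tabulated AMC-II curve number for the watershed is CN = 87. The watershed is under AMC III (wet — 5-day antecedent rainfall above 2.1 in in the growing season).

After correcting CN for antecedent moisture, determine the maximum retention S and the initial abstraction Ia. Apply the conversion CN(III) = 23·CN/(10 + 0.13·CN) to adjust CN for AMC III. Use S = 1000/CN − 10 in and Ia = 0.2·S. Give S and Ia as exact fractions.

S = 1300/2001 in ≈ 0.650 in; Ia = 260/2001 in ≈ 0.130 in

CN(III) from CN(II)=87: (23·87)/(10 + 0.13·87) = 200100/2131 ≈ 93.900
Retention S: 1000/CN − 10 with CN=93.900 → S = 1300/2001 ≈ 0.650 in
Initial abstraction Ia = S/5 = (1300/2001)/5 = 260/2001 ≈ 0.130 in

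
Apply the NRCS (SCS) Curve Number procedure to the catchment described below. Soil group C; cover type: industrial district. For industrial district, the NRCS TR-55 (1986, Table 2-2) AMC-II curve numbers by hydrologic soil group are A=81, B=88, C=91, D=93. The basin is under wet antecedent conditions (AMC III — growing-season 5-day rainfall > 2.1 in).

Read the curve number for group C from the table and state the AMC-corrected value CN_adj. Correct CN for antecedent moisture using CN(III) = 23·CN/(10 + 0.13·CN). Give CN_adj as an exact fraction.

CN_adj = 209300/2183 ≈ 95.877

NRCS table: industrial district, soil group C → CN(II) = 91
Wet (AMC III): CN(III) = 23·91/(10 + 0.13·91) = 2093/(2183/100) = 209300/2183 ≈ 95.877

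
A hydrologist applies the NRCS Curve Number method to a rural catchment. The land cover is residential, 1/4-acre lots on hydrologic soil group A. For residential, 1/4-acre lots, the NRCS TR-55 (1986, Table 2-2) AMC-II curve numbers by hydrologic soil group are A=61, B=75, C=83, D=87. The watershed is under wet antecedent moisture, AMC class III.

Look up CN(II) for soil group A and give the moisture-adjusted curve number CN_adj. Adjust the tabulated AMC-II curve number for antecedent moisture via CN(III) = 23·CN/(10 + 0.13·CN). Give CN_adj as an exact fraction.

CN_adj = 140300/1793 ≈ 78.249

NRCS table: residential, 1/4-acre lots, soil group A → CN(II) = 61
CN(III) from CN(II)=61: (23·61)/(10 + 0.13·61) = 140300/1793 ≈ 78.249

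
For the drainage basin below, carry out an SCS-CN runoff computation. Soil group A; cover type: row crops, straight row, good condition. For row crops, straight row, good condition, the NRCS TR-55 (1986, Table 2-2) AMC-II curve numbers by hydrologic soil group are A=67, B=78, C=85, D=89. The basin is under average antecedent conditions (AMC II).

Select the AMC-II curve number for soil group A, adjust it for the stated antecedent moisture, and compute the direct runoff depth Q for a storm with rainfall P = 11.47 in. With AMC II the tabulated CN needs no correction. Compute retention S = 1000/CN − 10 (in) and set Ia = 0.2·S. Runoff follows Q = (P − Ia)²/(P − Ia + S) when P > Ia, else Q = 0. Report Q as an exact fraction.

NRCS table: row crops, straight row, good condition, soil group A → CN(II) = 67
Average conditions: CN = 67 (no AMC adjustment).
Max retention: S = 1000/67 − 10 = 330/67 in (≈ 4.925 in)
Ia = 0.2·(330/67) = 66/67 in ≈ 0.985 in
Excess rainfall: 11.470 − 0.985 = 10.485 in; P > Ia so Q > 0
Runoff Q = (P−Ia)²/(P−Ia+S) = (10.485)²/(10.485+4.925) = 4934922001/691768300 ≈ 7.134 in

Q = 4934922001/691768300 in ≈ 7.134 in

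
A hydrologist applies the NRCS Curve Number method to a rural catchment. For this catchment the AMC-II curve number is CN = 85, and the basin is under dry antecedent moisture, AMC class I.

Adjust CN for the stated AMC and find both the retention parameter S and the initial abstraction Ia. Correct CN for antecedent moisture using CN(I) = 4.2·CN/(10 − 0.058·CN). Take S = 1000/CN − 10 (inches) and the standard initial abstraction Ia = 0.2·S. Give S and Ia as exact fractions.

CN(I) from CN(II)=85: (4.2·85)/(10 − 0.058·85) = 11900/169 ≈ 70.414
Max retention: S = 1000/(11900/169) − 10 = 500/119 in (≈ 4.202 in)
Ia = 0.2S: 0.2·4.202 = 0.840 in (exactly 100/119)

S = 500/119 in ≈ 4.202 in; Ia = 100/119 in ≈ 0.840 in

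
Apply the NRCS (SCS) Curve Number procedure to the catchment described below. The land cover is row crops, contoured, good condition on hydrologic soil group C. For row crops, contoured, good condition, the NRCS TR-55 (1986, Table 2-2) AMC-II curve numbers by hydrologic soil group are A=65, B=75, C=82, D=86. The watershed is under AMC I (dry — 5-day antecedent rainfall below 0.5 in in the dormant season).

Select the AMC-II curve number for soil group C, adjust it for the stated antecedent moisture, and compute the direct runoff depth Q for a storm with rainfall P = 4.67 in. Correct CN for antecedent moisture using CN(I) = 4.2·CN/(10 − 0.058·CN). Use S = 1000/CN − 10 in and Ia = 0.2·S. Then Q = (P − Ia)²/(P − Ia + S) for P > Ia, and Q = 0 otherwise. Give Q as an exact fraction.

Q = 10822032841/7290632300 in ≈ 1.484 in

NRCS table: row crops, contoured, good condition, soil group C → CN(II) = 82
CN(I) from CN(II)=82: (4.2·82)/(10 − 0.058·82) = 28700/437 ≈ 65.675
S = 1000/(28700/437) − 10 = 1500/287 in ≈ 5.226 in
Initial abstraction Ia = S/5 = (1500/287)/5 = 300/287 ≈ 1.045 in
Since P=4.670 > Ia=1.045: effective rainfall P−Ia = 104029/28700 in
Runoff Q = (P−Ia)²/(P−Ia+S) = (3.625)²/(3.625+5.226) = 10822032841/7290632300 ≈ 1.484 in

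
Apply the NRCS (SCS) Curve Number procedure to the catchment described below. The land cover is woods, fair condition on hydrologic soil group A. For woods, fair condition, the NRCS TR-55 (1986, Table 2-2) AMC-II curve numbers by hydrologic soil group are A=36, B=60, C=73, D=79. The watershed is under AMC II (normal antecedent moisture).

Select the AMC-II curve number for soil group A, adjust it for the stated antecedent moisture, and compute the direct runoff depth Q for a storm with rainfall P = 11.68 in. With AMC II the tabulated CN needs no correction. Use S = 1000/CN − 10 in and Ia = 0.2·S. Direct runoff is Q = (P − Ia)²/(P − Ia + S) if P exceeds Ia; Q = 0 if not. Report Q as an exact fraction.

Q = 835396/327825 in ≈ 2.548 in

NRCS table: woods, fair condition, soil group A → CN(II) = 36
Average conditions: CN = 36 (no AMC adjustment).
S = 1000/36 − 10 = 160/9 in ≈ 17.778 in
Initial abstraction Ia = S/5 = (160/9)/5 = 32/9 ≈ 3.556 in
Excess rainfall: 11.680 − 3.556 = 8.124 in; P > Ia so Q > 0
Runoff Q = (P−Ia)²/(P−Ia+S) = (8.124)²/(8.124+17.778) = 835396/327825 ≈ 2.548 in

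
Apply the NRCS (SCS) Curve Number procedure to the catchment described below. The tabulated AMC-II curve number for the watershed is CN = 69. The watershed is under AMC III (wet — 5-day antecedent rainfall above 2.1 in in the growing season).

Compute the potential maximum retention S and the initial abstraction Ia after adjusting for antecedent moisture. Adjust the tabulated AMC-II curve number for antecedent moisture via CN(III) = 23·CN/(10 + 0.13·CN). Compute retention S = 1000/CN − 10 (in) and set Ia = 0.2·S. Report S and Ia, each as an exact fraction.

S = 3100/1587 in ≈ 1.953 in; Ia = 620/1587 in ≈ 0.391 in

Adjust CN=69 to AMC III: 23·69/(10 + 0.13·69) → 1587 ÷ (1897/100) = 158700/1897 ≈ 83.658
S = 1000/(158700/1897) − 10 = 3100/1587 in ≈ 1.953 in
Initial abstraction Ia = S/5 = (3100/1587)/5 = 620/1587 ≈ 0.391 in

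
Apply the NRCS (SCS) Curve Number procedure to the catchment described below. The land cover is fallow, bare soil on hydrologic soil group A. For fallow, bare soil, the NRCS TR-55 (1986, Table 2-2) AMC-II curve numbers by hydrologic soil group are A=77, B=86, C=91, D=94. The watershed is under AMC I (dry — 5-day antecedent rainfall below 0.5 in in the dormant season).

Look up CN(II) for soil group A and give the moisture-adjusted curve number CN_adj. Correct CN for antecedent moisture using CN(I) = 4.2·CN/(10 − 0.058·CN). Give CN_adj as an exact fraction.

NRCS table: fallow, bare soil, soil group A → CN(II) = 77
Adjust CN=77 to AMC I: 4.2·77/(10 − 0.058·77) → (1617/5) ÷ (2767/500) = 161700/2767 ≈ 58.439

CN_adj = 161700/2767 ≈ 58.439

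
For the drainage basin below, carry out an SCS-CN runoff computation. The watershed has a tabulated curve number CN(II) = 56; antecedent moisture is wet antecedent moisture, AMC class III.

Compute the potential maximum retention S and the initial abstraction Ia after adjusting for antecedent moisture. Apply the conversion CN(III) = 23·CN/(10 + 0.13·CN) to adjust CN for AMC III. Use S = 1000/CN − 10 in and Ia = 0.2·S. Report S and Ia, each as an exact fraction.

S = 550/161 in ≈ 3.416 in; Ia = 110/161 in ≈ 0.683 in

Adjust CN=56 to AMC III: 23·56/(10 + 0.13·56) → 1288 ÷ (432/25) = 4025/54 ≈ 74.537
Max retention: S = 1000/(4025/54) − 10 = 550/161 in (≈ 3.416 in)
Ia = 0.2S: 0.2·3.416 = 0.683 in (exactly 110/161)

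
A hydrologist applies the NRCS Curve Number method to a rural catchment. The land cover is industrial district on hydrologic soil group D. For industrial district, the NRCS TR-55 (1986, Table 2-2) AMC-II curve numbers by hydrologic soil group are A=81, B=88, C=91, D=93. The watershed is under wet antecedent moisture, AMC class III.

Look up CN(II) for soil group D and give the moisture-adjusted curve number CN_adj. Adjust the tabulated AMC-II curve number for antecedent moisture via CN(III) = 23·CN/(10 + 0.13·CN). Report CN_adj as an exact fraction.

NRCS table: industrial district, soil group D → CN(II) = 93
Adjust CN=93 to AMC III: 23·93/(10 + 0.13·93) → 2139 ÷ (2209/100) = 213900/2209 ≈ 96.831

CN_adj = 213900/2209 ≈ 96.831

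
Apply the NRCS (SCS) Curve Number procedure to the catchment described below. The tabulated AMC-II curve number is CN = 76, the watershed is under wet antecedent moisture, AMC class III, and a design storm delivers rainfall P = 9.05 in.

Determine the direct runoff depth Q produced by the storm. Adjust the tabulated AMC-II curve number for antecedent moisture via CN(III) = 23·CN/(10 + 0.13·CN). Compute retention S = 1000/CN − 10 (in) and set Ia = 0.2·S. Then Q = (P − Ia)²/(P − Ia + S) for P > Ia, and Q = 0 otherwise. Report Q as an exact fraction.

CN(III) from CN(II)=76: (23·76)/(10 + 0.13·76) = 43700/497 ≈ 87.928
Retention S: 1000/CN − 10 with CN=87.928 → S = 600/437 ≈ 1.373 in
Ia = 0.2·(600/437) = 120/437 in ≈ 0.275 in
Since P=9.050 > Ia=0.275: effective rainfall P−Ia = 76697/8740 in
Q = (76697/8740)²/((76697/8740) + 600/437) = (5882429809/76387600)/(88697/8740) = 5882429809/775211780 in ≈ 7.588 in

Q = 5882429809/775211780 in ≈ 7.588 in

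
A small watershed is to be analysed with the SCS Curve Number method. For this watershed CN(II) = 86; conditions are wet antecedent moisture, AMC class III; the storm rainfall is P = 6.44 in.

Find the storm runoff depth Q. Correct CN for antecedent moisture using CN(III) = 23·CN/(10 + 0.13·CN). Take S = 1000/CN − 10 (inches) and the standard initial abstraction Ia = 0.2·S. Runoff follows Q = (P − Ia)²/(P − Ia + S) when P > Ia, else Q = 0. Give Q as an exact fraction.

Adjust CN=86 to AMC III: 23·86/(10 + 0.13·86) → 1978 ÷ (1059/50) = 98900/1059 ≈ 93.390
S = 1000/(98900/1059) − 10 = 700/989 in ≈ 0.708 in
Ia = 0.2S: 0.2·0.708 = 0.142 in (exactly 140/989)
Since P=6.440 > Ia=0.142: effective rainfall P−Ia = 155729/24725 in
Q: (155729/24725)² ÷ (173229/24725) = 3464503063/611869575 in (≈ 5.662 in)

Q = 3464503063/611869575 in ≈ 5.662 in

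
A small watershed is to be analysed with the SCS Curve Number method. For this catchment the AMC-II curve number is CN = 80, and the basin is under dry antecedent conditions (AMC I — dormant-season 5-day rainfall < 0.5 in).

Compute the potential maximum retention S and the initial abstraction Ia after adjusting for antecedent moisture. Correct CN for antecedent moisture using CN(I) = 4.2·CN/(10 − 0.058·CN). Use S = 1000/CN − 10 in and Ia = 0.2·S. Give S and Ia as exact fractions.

CN(I) from CN(II)=80: (4.2·80)/(10 − 0.058·80) = 4200/67 ≈ 62.687
Retention S: 1000/CN − 10 with CN=62.687 → S = 125/21 ≈ 5.952 in
Ia = 0.2·(125/21) = 25/21 in ≈ 1.190 in

S = 125/21 in ≈ 5.952 in; Ia = 25/21 in ≈ 1.190 in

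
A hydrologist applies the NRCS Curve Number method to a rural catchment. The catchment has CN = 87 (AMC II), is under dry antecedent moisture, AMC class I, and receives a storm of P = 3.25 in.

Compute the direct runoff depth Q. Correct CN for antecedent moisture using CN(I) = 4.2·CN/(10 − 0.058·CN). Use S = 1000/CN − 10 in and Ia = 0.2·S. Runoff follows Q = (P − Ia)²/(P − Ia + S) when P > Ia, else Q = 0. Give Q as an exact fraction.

CN(I) from CN(II)=87: (4.2·87)/(10 − 0.058·87) = 182700/2477 ≈ 73.759
Retention S: 1000/CN − 10 with CN=73.759 → S = 6500/1827 ≈ 3.558 in
Ia = 0.2S: 0.2·3.558 = 0.712 in (exactly 1300/1827)
P − Ia = 3.250 − 0.712 = 18551/7308 ≈ 2.538 in (> 0, runoff occurs)
Runoff Q = (P−Ia)²/(P−Ia+S) = (2.538)²/(2.538+3.558) = 26472277/25044516 ≈ 1.057 in

Q = 26472277/25044516 in ≈ 1.057 in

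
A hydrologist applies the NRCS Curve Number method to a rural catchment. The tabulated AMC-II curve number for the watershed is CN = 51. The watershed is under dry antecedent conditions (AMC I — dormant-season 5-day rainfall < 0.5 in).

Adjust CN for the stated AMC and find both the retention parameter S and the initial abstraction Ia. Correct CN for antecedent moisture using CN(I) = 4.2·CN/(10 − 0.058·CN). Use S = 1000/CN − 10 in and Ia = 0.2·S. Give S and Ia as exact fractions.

CN(I) from CN(II)=51: (4.2·51)/(10 − 0.058·51) = 15300/503 ≈ 30.417
Retention S: 1000/CN − 10 with CN=30.417 → S = 3500/153 ≈ 22.876 in
Ia = 0.2·(3500/153) = 700/153 in ≈ 4.575 in

S = 3500/153 in ≈ 22.876 in; Ia = 700/153 in ≈ 4.575 in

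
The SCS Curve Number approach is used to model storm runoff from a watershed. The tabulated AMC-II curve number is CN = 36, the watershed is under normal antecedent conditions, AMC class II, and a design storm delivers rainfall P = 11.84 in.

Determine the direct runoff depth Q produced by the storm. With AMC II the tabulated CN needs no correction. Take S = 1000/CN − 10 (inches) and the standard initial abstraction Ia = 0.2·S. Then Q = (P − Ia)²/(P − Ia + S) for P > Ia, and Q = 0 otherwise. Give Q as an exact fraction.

CN(II) = 36; AMC II needs no correction.
Max retention: S = 1000/36 − 10 = 160/9 in (≈ 17.778 in)
Initial abstraction Ia = S/5 = (160/9)/5 = 32/9 ≈ 3.556 in
P − Ia = 11.840 − 3.556 = 1864/225 ≈ 8.284 in (> 0, runoff occurs)
Runoff Q = (P−Ia)²/(P−Ia+S) = (8.284)²/(8.284+17.778) = 434312/164925 ≈ 2.633 in

Q = 434312/164925 in ≈ 2.633 in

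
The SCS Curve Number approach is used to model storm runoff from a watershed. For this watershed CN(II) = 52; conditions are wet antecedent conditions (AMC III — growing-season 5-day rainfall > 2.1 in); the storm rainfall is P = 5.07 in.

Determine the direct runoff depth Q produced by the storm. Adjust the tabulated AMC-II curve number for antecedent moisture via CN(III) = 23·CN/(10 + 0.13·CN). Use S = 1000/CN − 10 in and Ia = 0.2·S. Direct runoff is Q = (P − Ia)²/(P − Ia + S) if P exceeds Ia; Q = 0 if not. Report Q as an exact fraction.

CN(III) from CN(II)=52: (23·52)/(10 + 0.13·52) = 29900/419 ≈ 71.360
Retention S: 1000/CN − 10 with CN=71.360 → S = 1200/299 ≈ 4.013 in
Initial abstraction Ia = S/5 = (1200/299)/5 = 240/299 ≈ 0.803 in
P − Ia = 5.070 − 0.803 = 127593/29900 ≈ 4.267 in (> 0, runoff occurs)
Runoff Q = (P−Ia)²/(P−Ia+S) = (4.267)²/(4.267+4.013) = 5426657883/2467676900 ≈ 2.199 in

Q = 5426657883/2467676900 in ≈ 2.199 in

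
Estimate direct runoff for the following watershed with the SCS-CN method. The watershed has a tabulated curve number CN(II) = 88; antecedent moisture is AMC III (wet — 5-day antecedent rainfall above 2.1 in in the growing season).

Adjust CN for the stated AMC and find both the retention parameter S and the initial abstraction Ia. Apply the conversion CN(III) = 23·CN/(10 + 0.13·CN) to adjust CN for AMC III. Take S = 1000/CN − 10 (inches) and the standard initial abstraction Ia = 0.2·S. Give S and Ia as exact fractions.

Adjust CN=88 to AMC III: 23·88/(10 + 0.13·88) → 2024 ÷ (536/25) = 6325/67 ≈ 94.403
S = 1000/(6325/67) − 10 = 150/253 in ≈ 0.593 in
Ia = 0.2S: 0.2·0.593 = 0.119 in (exactly 30/253)

S = 150/253 in ≈ 0.593 in; Ia = 30/253 in ≈ 0.119 in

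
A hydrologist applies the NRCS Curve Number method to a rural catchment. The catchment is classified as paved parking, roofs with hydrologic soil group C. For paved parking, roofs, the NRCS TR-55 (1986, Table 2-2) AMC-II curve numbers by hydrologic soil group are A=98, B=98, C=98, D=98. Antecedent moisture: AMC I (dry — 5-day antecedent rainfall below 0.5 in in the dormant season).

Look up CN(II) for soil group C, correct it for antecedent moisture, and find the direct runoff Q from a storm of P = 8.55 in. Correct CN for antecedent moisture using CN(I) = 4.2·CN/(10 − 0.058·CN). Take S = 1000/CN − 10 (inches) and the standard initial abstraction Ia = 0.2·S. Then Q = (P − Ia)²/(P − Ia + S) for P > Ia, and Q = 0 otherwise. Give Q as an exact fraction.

Q = 30261733681/3785876220 in ≈ 7.993 in

NRCS table: paved parking, roofs, soil group C → CN(II) = 98
Adjust CN=98 to AMC I: 4.2·98/(10 − 0.058·98) → (2058/5) ÷ (1079/250) = 102900/1079 ≈ 95.366
S = 1000/(102900/1079) − 10 = 500/1029 in ≈ 0.486 in
Initial abstraction Ia = S/5 = (500/1029)/5 = 100/1029 ≈ 0.097 in
Since P=8.550 > Ia=0.097: effective rainfall P−Ia = 173959/20580 in
Runoff Q = (P−Ia)²/(P−Ia+S) = (8.453)²/(8.453+0.486) = 30261733681/3785876220 ≈ 7.993 in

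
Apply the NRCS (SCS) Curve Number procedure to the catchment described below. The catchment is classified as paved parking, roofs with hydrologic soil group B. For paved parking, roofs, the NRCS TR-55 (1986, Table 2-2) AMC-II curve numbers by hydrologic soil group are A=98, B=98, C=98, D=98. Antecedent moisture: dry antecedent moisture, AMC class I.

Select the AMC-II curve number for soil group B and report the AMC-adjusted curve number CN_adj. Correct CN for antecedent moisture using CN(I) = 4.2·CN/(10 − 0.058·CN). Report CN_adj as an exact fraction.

NRCS table: paved parking, roofs, soil group B → CN(II) = 98
Dry (AMC I): CN(I) = 4.2·98/(10 − 0.058·98) = (2058/5)/(1079/250) = 102900/1079 ≈ 95.366

CN_adj = 102900/1079 ≈ 95.366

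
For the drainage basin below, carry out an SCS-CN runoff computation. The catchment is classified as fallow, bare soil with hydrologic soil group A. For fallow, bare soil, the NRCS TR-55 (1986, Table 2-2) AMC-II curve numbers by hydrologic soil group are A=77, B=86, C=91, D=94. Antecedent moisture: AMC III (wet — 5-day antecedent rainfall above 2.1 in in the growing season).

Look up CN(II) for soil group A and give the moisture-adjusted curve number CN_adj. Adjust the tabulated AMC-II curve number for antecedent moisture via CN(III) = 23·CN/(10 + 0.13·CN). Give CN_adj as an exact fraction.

CN_adj = 7700/87 ≈ 88.506

NRCS table: fallow, bare soil, soil group A → CN(II) = 77
Adjust CN=77 to AMC III: 23·77/(10 + 0.13·77) → 1771 ÷ (2001/100) = 7700/87 ≈ 88.506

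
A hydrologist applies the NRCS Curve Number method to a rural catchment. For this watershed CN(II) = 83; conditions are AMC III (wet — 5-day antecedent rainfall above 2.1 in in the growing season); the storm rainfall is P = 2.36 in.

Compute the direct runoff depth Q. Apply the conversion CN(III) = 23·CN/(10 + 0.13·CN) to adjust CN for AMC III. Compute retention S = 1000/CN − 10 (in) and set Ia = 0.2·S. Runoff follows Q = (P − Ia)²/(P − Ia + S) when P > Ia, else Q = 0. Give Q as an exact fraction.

CN(III) from CN(II)=83: (23·83)/(10 + 0.13·83) = 190900/2079 ≈ 91.823
S = 1000/(190900/2079) − 10 = 1700/1909 in ≈ 0.891 in
Ia = 0.2S: 0.2·0.891 = 0.178 in (exactly 340/1909)
P − Ia = 2.360 − 0.178 = 104131/47725 ≈ 2.182 in (> 0, runoff occurs)
Q: (104131/47725)² ÷ (146631/47725) = 10843265161/6997964475 in (≈ 1.549 in)

Q = 10843265161/6997964475 in ≈ 1.549 in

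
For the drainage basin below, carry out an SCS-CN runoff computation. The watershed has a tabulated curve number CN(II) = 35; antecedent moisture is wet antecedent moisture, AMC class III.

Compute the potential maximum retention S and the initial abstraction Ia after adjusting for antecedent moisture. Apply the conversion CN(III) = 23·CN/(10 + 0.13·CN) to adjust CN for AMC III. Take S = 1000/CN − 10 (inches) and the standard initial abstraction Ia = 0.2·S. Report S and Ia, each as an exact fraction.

S = 1300/161 in ≈ 8.075 in; Ia = 260/161 in ≈ 1.615 in

Adjust CN=35 to AMC III: 23·35/(10 + 0.13·35) → 805 ÷ (291/20) = 16100/291 ≈ 55.326
Retention S: 1000/CN − 10 with CN=55.326 → S = 1300/161 ≈ 8.075 in
Ia = 0.2S: 0.2·8.075 = 1.615 in (exactly 260/161)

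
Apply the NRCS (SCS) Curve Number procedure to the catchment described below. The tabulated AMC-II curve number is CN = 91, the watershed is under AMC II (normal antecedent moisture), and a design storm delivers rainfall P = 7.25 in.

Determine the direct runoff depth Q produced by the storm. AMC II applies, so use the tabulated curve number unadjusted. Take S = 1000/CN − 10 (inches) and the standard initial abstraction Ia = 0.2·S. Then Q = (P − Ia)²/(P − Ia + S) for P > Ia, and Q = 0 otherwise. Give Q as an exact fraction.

CN(II) = 91; AMC II needs no correction.
S = 1000/91 − 10 = 90/91 in ≈ 0.989 in
Ia = 0.2S: 0.2·0.989 = 0.198 in (exactly 18/91)
Excess rainfall: 7.250 − 0.198 = 7.052 in; P > Ia so Q > 0
Q: (2567/364)² ÷ (2927/364) = 6589489/1065428 in (≈ 6.185 in)

Q = 6589489/1065428 in ≈ 6.185 in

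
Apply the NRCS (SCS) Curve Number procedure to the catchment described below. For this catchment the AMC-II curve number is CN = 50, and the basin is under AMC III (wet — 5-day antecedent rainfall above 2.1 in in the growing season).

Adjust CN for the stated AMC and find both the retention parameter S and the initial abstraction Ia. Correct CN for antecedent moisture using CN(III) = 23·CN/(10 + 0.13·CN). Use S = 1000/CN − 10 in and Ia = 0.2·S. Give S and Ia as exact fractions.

S = 100/23 in ≈ 4.348 in; Ia = 20/23 in ≈ 0.870 in

Wet (AMC III): CN(III) = 23·50/(10 + 0.13·50) = 1150/(33/2) = 2300/33 ≈ 69.697
Max retention: S = 1000/(2300/33) − 10 = 100/23 in (≈ 4.348 in)
Ia = 0.2S: 0.2·4.348 = 0.870 in (exactly 20/23)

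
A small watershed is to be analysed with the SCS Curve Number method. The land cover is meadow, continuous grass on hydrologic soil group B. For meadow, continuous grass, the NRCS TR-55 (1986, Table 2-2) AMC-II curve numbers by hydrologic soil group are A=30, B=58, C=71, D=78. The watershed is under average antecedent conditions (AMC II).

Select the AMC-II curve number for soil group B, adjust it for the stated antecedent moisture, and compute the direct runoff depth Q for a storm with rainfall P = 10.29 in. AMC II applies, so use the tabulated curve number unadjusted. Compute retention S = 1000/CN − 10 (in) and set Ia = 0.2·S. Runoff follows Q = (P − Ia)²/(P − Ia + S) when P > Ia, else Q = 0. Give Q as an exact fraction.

NRCS table: meadow, continuous grass, soil group B → CN(II) = 58
AMC II — tabulated CN = 58 applies directly.
Max retention: S = 1000/58 − 10 = 210/29 in (≈ 7.241 in)
Ia = 0.2S: 0.2·7.241 = 1.448 in (exactly 42/29)
Excess rainfall: 10.290 − 1.448 = 8.842 in; P > Ia so Q > 0
Q = (25641/2900)²/((25641/2900) + 210/29) = (657460881/8410000)/(46641/2900) = 31307661/6440900 in ≈ 4.861 in

Q = 31307661/6440900 in ≈ 4.861 in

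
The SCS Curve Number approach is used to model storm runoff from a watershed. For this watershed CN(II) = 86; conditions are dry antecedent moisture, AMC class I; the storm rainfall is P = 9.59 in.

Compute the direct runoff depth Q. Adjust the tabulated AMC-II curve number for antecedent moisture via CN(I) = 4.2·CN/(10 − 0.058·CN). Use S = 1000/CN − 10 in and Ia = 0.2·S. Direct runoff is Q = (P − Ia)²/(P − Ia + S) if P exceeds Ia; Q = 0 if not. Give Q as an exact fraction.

Q = 12930191521/2111871900 in ≈ 6.123 in

Dry (AMC I): CN(I) = 4.2·86/(10 − 0.058·86) = (1806/5)/(1253/250) = 12900/179 ≈ 72.067
Retention S: 1000/CN − 10 with CN=72.067 → S = 500/129 ≈ 3.876 in
Ia = 0.2·(500/129) = 100/129 in ≈ 0.775 in
P − Ia = 9.590 − 0.775 = 113711/12900 ≈ 8.815 in (> 0, runoff occurs)
Runoff Q = (P−Ia)²/(P−Ia+S) = (8.815)²/(8.815+3.876) = 12930191521/2111871900 ≈ 6.123 in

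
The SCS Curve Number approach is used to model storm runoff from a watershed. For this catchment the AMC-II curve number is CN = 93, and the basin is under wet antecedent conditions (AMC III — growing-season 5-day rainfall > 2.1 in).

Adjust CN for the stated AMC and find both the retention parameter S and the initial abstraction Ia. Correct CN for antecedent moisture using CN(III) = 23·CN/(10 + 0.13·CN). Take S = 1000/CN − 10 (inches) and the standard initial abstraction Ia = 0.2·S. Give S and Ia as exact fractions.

Wet (AMC III): CN(III) = 23·93/(10 + 0.13·93) = 2139/(2209/100) = 213900/2209 ≈ 96.831
Max retention: S = 1000/(213900/2209) − 10 = 700/2139 in (≈ 0.327 in)
Initial abstraction Ia = S/5 = (700/2139)/5 = 140/2139 ≈ 0.065 in

S = 700/2139 in ≈ 0.327 in; Ia = 140/2139 in ≈ 0.065 in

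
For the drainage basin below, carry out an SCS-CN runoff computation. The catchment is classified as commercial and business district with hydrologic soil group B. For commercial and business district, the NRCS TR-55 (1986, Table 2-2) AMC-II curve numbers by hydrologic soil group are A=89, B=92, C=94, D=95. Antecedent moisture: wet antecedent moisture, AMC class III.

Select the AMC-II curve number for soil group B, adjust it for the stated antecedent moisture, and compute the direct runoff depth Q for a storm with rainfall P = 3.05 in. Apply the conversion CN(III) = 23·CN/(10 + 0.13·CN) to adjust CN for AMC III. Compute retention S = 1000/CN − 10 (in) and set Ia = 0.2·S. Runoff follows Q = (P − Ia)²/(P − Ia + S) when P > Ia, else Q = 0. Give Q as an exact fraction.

NRCS table: commercial and business district, soil group B → CN(II) = 92
CN(III) from CN(II)=92: (23·92)/(10 + 0.13·92) = 52900/549 ≈ 96.357
Max retention: S = 1000/(52900/549) − 10 = 200/529 in (≈ 0.378 in)
Ia = 0.2·(200/529) = 40/529 in ≈ 0.076 in
P − Ia = 3.050 − 0.076 = 31469/10580 ≈ 2.974 in (> 0, runoff occurs)
Runoff Q = (P−Ia)²/(P−Ia+S) = (2.974)²/(2.974+0.378) = 990297961/375262020 ≈ 2.639 in

Q = 990297961/375262020 in ≈ 2.639 in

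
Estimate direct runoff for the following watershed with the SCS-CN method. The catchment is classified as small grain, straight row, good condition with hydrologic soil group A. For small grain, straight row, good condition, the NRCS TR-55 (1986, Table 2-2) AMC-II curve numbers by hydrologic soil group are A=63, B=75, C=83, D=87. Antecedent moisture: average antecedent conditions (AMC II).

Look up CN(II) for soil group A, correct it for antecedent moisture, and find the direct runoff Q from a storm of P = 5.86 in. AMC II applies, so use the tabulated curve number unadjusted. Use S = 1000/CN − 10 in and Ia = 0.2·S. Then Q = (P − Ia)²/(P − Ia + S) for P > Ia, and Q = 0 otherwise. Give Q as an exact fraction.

Q = 217828081/104765850 in ≈ 2.079 in

NRCS table: small grain, straight row, good condition, soil group A → CN(II) = 63
AMC II — tabulated CN = 63 applies directly.
S = 1000/63 − 10 = 370/63 in ≈ 5.873 in
Ia = 0.2·(370/63) = 74/63 in ≈ 1.175 in
Excess rainfall: 5.860 − 1.175 = 4.685 in; P > Ia so Q > 0
Q: (14759/3150)² ÷ (33259/3150) = 217828081/104765850 in (≈ 2.079 in)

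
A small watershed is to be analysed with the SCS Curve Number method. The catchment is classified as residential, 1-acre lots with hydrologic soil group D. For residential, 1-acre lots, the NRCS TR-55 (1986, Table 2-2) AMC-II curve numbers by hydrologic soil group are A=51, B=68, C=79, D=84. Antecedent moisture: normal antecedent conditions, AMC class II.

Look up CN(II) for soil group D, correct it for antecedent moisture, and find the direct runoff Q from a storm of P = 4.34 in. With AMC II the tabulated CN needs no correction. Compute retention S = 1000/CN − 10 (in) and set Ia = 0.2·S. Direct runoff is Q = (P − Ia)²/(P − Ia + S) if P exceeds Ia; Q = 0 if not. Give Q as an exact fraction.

Q = 17280649/6464850 in ≈ 2.673 in

NRCS table: residential, 1-acre lots, soil group D → CN(II) = 84
CN(II) = 84; AMC II needs no correction.
S = 1000/84 − 10 = 40/21 in ≈ 1.905 in
Initial abstraction Ia = S/5 = (40/21)/5 = 8/21 ≈ 0.381 in
Since P=4.340 > Ia=0.381: effective rainfall P−Ia = 4157/1050 in
Q: (4157/1050)² ÷ (6157/1050) = 17280649/6464850 in (≈ 2.673 in)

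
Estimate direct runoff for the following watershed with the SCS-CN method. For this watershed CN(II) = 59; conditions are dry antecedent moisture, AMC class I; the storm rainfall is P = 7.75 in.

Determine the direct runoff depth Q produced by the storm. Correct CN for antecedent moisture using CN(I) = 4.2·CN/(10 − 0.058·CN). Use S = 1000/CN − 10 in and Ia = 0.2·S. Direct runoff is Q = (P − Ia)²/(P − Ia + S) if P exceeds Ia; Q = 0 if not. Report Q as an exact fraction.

CN(I) from CN(II)=59: (4.2·59)/(10 − 0.058·59) = 123900/3289 ≈ 37.671
Max retention: S = 1000/(123900/3289) − 10 = 20500/1239 in (≈ 16.546 in)
Ia = 0.2S: 0.2·16.546 = 3.309 in (exactly 4100/1239)
Since P=7.750 > Ia=3.309: effective rainfall P−Ia = 22009/4956 in
Runoff Q = (P−Ia)²/(P−Ia+S) = (4.441)²/(4.441+16.546) = 484396081/515468604 ≈ 0.940 in

Q = 484396081/515468604 in ≈ 0.940 in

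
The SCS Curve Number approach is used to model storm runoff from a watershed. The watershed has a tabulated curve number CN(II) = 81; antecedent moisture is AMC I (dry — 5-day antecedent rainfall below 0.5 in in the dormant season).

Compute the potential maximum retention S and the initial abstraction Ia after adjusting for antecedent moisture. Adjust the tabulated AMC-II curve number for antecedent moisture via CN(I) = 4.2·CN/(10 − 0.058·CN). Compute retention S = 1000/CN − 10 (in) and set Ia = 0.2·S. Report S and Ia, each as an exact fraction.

S = 9500/1701 in ≈ 5.585 in; Ia = 1900/1701 in ≈ 1.117 in

Adjust CN=81 to AMC I: 4.2·81/(10 − 0.058·81) → (1701/5) ÷ (2651/500) = 170100/2651 ≈ 64.164
Retention S: 1000/CN − 10 with CN=64.164 → S = 9500/1701 ≈ 5.585 in
Ia = 0.2S: 0.2·5.585 = 1.117 in (exactly 1900/1701)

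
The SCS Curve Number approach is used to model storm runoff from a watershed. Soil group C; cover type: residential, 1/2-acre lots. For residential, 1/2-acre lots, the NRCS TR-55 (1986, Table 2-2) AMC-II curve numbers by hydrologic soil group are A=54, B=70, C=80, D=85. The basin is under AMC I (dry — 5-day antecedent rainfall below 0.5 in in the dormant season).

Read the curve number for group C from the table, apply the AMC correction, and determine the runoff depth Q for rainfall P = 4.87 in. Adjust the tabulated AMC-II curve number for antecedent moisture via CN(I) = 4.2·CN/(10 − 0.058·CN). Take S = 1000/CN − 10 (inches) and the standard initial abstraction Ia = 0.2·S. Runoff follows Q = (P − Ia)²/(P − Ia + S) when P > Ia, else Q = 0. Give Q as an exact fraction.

NRCS table: residential, 1/2-acre lots, soil group C → CN(II) = 80
Dry (AMC I): CN(I) = 4.2·80/(10 − 0.058·80) = 336/(134/25) = 4200/67 ≈ 62.687
Retention S: 1000/CN − 10 with CN=62.687 → S = 125/21 ≈ 5.952 in
Ia = 0.2S: 0.2·5.952 = 1.190 in (exactly 25/21)
Excess rainfall: 4.870 − 1.190 = 3.680 in; P > Ia so Q > 0
Q = (7727/2100)²/((7727/2100) + 125/21) = (59706529/4410000)/(20227/2100) = 59706529/42476700 in ≈ 1.406 in

Q = 59706529/42476700 in ≈ 1.406 in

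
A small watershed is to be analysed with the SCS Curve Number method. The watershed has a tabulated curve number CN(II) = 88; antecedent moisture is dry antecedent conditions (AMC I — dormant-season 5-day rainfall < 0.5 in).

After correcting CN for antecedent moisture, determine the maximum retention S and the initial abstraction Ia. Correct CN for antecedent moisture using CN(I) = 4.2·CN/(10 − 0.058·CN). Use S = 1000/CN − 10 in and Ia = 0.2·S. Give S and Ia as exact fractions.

S = 250/77 in ≈ 3.247 in; Ia = 50/77 in ≈ 0.649 in

CN(I) from CN(II)=88: (4.2·88)/(10 − 0.058·88) = 3850/51 ≈ 75.490
Max retention: S = 1000/(3850/51) − 10 = 250/77 in (≈ 3.247 in)
Ia = 0.2S: 0.2·3.247 = 0.649 in (exactly 50/77)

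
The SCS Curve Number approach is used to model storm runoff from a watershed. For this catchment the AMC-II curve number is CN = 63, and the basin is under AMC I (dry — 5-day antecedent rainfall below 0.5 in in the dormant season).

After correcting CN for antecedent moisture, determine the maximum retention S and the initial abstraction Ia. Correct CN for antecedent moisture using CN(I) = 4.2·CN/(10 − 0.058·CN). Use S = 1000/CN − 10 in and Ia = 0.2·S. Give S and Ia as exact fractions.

S = 18500/1323 in ≈ 13.983 in; Ia = 3700/1323 in ≈ 2.797 in

Adjust CN=63 to AMC I: 4.2·63/(10 − 0.058·63) → (1323/5) ÷ (3173/500) = 132300/3173 ≈ 41.696
Retention S: 1000/CN − 10 with CN=41.696 → S = 18500/1323 ≈ 13.983 in
Ia = 0.2·(18500/1323) = 3700/1323 in ≈ 2.797 in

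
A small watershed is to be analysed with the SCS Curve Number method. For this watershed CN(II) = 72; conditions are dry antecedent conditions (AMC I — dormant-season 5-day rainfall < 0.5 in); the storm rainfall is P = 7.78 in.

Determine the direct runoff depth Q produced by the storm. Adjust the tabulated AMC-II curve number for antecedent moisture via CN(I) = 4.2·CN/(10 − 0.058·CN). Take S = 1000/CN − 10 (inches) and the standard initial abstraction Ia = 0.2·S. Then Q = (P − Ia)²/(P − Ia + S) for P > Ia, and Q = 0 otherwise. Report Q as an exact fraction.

Dry (AMC I): CN(I) = 4.2·72/(10 − 0.058·72) = (1512/5)/(728/125) = 675/13 ≈ 51.923
Max retention: S = 1000/(675/13) − 10 = 250/27 in (≈ 9.259 in)
Initial abstraction Ia = S/5 = (250/27)/5 = 50/27 ≈ 1.852 in
Since P=7.780 > Ia=1.852: effective rainfall P−Ia = 8003/1350 in
Runoff Q = (P−Ia)²/(P−Ia+S) = (5.928)²/(5.928+9.259) = 64048009/27679050 ≈ 2.314 in

Q = 64048009/27679050 in ≈ 2.314 in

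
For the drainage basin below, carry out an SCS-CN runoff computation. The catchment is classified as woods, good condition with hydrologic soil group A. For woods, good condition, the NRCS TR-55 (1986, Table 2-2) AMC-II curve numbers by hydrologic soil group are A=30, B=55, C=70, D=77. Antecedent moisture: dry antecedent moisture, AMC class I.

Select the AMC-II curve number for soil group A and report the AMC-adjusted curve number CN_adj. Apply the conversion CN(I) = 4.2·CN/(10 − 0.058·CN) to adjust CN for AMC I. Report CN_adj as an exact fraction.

CN_adj = 900/59 ≈ 15.254

NRCS table: woods, good condition, soil group A → CN(II) = 30
CN(I) from CN(II)=30: (4.2·30)/(10 − 0.058·30) = 900/59 ≈ 15.254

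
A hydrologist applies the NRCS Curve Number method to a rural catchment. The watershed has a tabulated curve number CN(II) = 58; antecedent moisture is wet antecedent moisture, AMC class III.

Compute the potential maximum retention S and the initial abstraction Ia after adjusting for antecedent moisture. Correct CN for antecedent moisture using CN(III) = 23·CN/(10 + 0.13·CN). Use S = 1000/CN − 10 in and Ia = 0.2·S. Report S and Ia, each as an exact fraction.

Adjust CN=58 to AMC III: 23·58/(10 + 0.13·58) → 1334 ÷ (877/50) = 66700/877 ≈ 76.055
S = 1000/(66700/877) − 10 = 2100/667 in ≈ 3.148 in
Ia = 0.2·(2100/667) = 420/667 in ≈ 0.630 in

S = 2100/667 in ≈ 3.148 in; Ia = 420/667 in ≈ 0.630 in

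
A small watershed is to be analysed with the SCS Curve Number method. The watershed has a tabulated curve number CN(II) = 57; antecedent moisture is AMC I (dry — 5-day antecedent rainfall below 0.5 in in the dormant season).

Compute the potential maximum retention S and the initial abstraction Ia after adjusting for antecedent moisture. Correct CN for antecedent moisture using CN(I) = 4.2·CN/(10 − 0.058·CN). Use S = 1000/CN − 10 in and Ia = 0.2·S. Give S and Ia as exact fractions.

S = 21500/1197 in ≈ 17.962 in; Ia = 4300/1197 in ≈ 3.592 in

Dry (AMC I): CN(I) = 4.2·57/(10 − 0.058·57) = (1197/5)/(3347/500) = 119700/3347 ≈ 35.763
S = 1000/(119700/3347) − 10 = 21500/1197 in ≈ 17.962 in
Ia = 0.2S: 0.2·17.962 = 3.592 in (exactly 4300/1197)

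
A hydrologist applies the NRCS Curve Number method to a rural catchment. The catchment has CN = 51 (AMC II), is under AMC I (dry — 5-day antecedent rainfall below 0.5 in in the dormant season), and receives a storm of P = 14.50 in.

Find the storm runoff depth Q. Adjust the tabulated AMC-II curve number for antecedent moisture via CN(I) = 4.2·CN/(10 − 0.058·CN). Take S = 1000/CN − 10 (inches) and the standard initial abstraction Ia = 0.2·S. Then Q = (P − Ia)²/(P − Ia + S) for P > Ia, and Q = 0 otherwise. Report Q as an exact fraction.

CN(I) from CN(II)=51: (4.2·51)/(10 − 0.058·51) = 15300/503 ≈ 30.417
S = 1000/(15300/503) − 10 = 3500/153 in ≈ 22.876 in
Ia = 0.2·(3500/153) = 700/153 in ≈ 4.575 in
Excess rainfall: 14.500 − 4.575 = 9.925 in; P > Ia so Q > 0
Runoff Q = (P−Ia)²/(P−Ia+S) = (9.925)²/(9.925+22.876) = 9223369/3071322 ≈ 3.003 in

Q = 9223369/3071322 in ≈ 3.003 in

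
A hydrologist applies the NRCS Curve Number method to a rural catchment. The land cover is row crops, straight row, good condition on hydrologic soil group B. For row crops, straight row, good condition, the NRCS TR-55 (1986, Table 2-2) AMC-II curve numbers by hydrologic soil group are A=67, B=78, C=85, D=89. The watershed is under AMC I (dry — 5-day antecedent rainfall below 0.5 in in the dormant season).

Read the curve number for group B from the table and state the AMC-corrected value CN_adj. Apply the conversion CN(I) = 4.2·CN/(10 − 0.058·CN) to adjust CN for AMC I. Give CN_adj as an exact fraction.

CN_adj = 81900/1369 ≈ 59.825

NRCS table: row crops, straight row, good condition, soil group B → CN(II) = 78
Adjust CN=78 to AMC I: 4.2·78/(10 − 0.058·78) → (1638/5) ÷ (1369/250) = 81900/1369 ≈ 59.825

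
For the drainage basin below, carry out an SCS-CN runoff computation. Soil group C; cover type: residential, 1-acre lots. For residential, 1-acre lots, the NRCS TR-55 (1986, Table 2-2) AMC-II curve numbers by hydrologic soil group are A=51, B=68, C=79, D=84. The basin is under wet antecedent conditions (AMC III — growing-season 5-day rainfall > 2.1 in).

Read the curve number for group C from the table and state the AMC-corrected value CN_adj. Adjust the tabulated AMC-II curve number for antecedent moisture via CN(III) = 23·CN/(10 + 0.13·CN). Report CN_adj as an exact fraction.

NRCS table: residential, 1-acre lots, soil group C → CN(II) = 79
Wet (AMC III): CN(III) = 23·79/(10 + 0.13·79) = 1817/(2027/100) = 181700/2027 ≈ 89.640

CN_adj = 181700/2027 ≈ 89.640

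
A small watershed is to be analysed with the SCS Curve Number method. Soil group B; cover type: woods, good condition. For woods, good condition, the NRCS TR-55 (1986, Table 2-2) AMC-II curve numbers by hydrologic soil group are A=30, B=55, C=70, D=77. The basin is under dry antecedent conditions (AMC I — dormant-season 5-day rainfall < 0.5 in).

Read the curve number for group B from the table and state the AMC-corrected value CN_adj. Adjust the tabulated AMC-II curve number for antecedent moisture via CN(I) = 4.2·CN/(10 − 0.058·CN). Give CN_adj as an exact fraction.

CN_adj = 7700/227 ≈ 33.921

NRCS table: woods, good condition, soil group B → CN(II) = 55
Dry (AMC I): CN(I) = 4.2·55/(10 − 0.058·55) = 231/(681/100) = 7700/227 ≈ 33.921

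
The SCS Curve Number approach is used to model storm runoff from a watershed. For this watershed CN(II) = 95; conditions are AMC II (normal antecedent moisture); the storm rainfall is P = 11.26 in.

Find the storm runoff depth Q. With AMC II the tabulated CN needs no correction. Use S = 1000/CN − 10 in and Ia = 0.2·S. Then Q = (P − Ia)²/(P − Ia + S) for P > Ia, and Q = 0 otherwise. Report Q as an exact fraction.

Average conditions: CN = 95 (no AMC adjustment).
S = 1000/95 − 10 = 10/19 in ≈ 0.526 in
Initial abstraction Ia = S/5 = (10/19)/5 = 2/19 ≈ 0.105 in
Excess rainfall: 11.260 − 0.105 = 11.155 in; P > Ia so Q > 0
Runoff Q = (P−Ia)²/(P−Ia+S) = (11.155)²/(11.155+0.526) = 112296409/10542150 ≈ 10.652 in

Q = 112296409/10542150 in ≈ 10.652 in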